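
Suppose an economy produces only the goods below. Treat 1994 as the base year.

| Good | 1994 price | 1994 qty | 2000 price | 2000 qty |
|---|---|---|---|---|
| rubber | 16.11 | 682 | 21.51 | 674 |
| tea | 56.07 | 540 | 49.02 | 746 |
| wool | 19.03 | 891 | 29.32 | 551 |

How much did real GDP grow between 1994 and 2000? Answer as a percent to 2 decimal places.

8.50%

Real GDP 1994 = Nominal GDP 1994 = 16.11·682 + 56.07·540 + 19.03·891 = 58220.55.
Real GDP 2000 (at 1994 prices) = 16.11·674 + 56.07·746 + 19.03·551 = 63171.89.
Real growth = 63171.89/58220.55 − 1 = 0.0850.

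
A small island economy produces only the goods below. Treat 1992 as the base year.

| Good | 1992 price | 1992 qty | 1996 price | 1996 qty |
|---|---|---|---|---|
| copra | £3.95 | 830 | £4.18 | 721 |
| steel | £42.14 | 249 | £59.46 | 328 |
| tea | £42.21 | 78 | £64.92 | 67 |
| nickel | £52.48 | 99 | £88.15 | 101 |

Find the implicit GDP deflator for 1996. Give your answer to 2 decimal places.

Nominal GDP 1996 = 4.18·721 + 59.46·328 + 64.92·67 + 88.15·101 = 35769.45.
Real GDP 1996 (at 1992 prices) = 3.95·721 + 42.14·328 + 42.21·67 + 52.48·101 = 24798.42.
Deflator = Nominal/Real × 100 = 35769.45/24798.42 × 100 = 144.241.

144.24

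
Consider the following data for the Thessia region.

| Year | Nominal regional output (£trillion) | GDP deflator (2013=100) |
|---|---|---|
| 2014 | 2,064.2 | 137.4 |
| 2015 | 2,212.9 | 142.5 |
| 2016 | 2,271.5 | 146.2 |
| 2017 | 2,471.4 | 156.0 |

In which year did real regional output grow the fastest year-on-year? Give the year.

2015: real = 2212.9/1.425 = 1552.91; growth vs 2014 (1502.33) = 3.37%.
2016: real = 2271.5/1.462 = 1553.69; growth vs 2015 (1552.91) = 0.05%.
2017: real = 2471.4/1.560 = 1584.23; growth vs 2016 (1553.69) = 1.97%.

2015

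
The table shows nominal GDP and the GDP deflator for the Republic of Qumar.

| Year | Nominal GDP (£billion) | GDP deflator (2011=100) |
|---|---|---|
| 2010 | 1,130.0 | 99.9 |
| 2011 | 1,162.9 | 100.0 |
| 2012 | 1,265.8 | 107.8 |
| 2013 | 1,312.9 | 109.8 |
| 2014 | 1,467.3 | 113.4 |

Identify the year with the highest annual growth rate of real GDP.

2011: real = 1162.9/1.000 = 1162.90; growth vs 2010 (1131.13) = 2.81%.
2012: real = 1265.8/1.078 = 1174.21; growth vs 2011 (1162.90) = 0.97%.
2013: real = 1312.9/1.098 = 1195.72; growth vs 2012 (1174.21) = 1.83%.
2014: real = 1467.3/1.134 = 1293.92; growth vs 2013 (1195.72) = 8.21%.

2014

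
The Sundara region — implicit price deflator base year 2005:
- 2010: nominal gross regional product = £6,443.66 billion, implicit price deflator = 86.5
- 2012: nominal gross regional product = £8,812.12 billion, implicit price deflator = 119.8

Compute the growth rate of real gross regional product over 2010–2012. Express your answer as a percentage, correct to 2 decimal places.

Deflate each year: 2010 → 6443.66/0.865 = 7449.32; 2012 → 8812.12/1.198 = 7355.69.
So real gross regional product changed by 7355.69/7449.32 − 1 = -0.0126, i.e. -1.26%.

-1.26%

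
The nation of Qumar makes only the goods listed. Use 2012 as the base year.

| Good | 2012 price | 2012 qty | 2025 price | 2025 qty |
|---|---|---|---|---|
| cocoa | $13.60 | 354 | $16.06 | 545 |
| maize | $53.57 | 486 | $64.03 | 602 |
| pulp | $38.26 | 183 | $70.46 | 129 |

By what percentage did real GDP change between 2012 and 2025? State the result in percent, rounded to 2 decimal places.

Real GDP 2012 = Nominal GDP 2012 = 13.60·354 + 53.57·486 + 38.26·183 = 37851.00.
Real GDP 2025 (at 2012 prices) = 13.60·545 + 53.57·602 + 38.26·129 = 44596.68.
Real growth = 44596.68/37851.00 − 1 = 0.1782.

17.82%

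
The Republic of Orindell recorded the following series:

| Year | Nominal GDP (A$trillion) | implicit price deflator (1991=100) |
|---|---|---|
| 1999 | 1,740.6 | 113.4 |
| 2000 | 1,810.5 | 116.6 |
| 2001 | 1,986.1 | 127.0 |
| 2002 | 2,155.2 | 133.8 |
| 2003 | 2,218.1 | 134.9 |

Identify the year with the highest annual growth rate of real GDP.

2002

2000: real = 1810.5/1.166 = 1552.74; growth vs 1999 (1534.92) = 1.16%.
2001: real = 1986.1/1.270 = 1563.86; growth vs 2000 (1552.74) = 0.72%.
2002: real = 2155.2/1.338 = 1610.76; growth vs 2001 (1563.86) = 3.00%.
2003: real = 2218.1/1.349 = 1644.26; growth vs 2002 (1610.76) = 2.08%.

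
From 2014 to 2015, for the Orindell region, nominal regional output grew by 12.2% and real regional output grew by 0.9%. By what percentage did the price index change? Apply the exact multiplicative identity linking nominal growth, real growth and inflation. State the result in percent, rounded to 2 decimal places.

11.20%

(1 + g_nom) = (1 + g_real)(1 + π), so π = 1.1220 / 1.0090 − 1 = 0.11199.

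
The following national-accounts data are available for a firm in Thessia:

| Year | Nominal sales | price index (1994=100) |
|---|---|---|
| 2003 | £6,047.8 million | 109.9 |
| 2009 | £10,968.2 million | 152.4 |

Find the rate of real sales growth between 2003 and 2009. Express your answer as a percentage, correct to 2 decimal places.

Deflate each year: 2003 → 6047.8/1.099 = 5503.00; 2009 → 10968.2/1.524 = 7196.98.
So real sales changed by 7196.98/5503.00 − 1 = 0.3078, i.e. 30.78%.

30.78%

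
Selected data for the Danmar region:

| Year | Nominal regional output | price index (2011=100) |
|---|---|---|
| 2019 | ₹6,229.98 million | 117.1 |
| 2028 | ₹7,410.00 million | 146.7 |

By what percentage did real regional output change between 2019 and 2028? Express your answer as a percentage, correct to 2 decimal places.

Deflate each year: 2019 → 6229.98/1.171 = 5320.22; 2028 → 7410.00/1.467 = 5051.12.
So real regional output changed by 5051.12/5320.22 − 1 = -0.0506, i.e. -5.06%.

-5.06%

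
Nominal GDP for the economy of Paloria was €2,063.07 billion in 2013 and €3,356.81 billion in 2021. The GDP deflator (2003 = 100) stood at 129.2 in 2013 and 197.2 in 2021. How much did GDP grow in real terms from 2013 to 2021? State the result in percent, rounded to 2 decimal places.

Real GDP 2013 = 2063.07 / 1.292 = 1596.80.
Real GDP 2021 = 3356.81 / 1.972 = 1702.24.
Real growth = 1702.24 / 1596.80 − 1 = 0.0660.

6.60%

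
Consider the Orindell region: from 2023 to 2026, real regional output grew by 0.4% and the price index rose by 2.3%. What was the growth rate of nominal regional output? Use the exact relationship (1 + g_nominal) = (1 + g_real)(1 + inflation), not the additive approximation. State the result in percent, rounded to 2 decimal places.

2.71%

(1 + g_nom) = (1 + g_real)(1 + π) = 1.0040 × 1.0230 = 1.02709.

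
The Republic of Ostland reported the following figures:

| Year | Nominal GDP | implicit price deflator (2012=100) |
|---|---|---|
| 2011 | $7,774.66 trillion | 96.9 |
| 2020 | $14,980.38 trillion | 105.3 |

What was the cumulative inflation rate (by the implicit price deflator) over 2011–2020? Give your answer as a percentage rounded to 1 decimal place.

Price-level change = 105.3 / 96.9 − 1 = 0.0867.

8.7%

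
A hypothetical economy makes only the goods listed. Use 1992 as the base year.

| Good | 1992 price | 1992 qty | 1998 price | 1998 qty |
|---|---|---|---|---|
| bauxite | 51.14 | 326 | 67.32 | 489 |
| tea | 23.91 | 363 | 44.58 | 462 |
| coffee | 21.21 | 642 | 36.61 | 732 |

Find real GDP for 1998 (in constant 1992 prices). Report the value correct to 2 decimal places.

51579.60

Real GDP 1998 = Σ (p_1992 × q_1998) = 51.14·489 + 23.91·462 + 21.21·732 = 51579.60.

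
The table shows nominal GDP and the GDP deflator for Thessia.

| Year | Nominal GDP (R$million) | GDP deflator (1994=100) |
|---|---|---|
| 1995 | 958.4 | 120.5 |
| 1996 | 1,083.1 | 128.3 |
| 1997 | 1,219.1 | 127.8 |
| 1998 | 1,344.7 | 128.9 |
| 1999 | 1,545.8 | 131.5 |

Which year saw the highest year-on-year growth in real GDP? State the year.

1997

1996: real = 1083.1/1.283 = 844.19; growth vs 1995 (795.35) = 6.14%.
1997: real = 1219.1/1.278 = 953.91; growth vs 1996 (844.19) = 13.00%.
1998: real = 1344.7/1.289 = 1043.21; growth vs 1997 (953.91) = 9.36%.
1999: real = 1545.8/1.315 = 1175.51; growth vs 1998 (1043.21) = 12.68%.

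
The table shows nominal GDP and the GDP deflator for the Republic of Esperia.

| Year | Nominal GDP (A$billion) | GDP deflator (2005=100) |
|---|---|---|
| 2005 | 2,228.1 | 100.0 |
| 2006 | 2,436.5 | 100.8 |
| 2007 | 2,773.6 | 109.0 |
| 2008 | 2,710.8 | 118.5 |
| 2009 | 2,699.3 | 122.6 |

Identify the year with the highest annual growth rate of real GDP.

2006

2006: real = 2436.5/1.008 = 2417.16; growth vs 2005 (2228.10) = 8.49%.
2007: real = 2773.6/1.090 = 2544.59; growth vs 2006 (2417.16) = 5.27%.
2008: real = 2710.8/1.185 = 2287.59; growth vs 2007 (2544.59) = -10.10%.
2009: real = 2699.3/1.226 = 2201.71; growth vs 2008 (2287.59) = -3.75%.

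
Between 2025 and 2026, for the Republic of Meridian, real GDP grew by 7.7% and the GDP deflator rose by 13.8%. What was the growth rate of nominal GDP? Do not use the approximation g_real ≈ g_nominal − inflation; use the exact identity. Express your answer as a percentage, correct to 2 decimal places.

22.56%

(1 + g_nom) = (1 + g_real)(1 + π) = 1.0770 × 1.1380 = 1.22563.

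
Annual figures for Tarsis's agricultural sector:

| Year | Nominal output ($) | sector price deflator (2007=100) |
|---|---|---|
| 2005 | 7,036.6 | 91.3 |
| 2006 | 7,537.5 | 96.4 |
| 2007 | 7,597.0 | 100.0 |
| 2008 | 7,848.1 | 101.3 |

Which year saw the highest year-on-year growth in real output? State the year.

2006: real = 7537.5/0.964 = 7818.98; growth vs 2005 (7707.12) = 1.45%.
2007: real = 7597.0/1.000 = 7597.00; growth vs 2006 (7818.98) = -2.84%.
2008: real = 7848.1/1.013 = 7747.38; growth vs 2007 (7597.00) = 1.98%.

2008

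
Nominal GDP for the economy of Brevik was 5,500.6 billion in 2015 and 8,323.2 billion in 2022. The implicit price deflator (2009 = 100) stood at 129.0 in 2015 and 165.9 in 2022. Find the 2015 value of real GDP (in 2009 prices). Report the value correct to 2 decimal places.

4,264.03 billion

Real GDP = Nominal / (implicit price deflator/100) = 5500.6 / 1.290 = 4264.03.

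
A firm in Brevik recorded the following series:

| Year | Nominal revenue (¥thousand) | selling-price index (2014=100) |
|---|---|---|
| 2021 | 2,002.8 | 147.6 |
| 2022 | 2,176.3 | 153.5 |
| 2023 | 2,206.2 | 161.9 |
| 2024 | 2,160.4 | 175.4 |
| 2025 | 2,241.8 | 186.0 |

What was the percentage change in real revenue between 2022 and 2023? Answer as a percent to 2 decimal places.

-3.89%

Real revenue 2022 = 2176.3/1.535 = 1417.79.
Real revenue 2023 = 2206.2/1.619 = 1362.69.
Change = 1362.69/1417.79 − 1 = -0.0389.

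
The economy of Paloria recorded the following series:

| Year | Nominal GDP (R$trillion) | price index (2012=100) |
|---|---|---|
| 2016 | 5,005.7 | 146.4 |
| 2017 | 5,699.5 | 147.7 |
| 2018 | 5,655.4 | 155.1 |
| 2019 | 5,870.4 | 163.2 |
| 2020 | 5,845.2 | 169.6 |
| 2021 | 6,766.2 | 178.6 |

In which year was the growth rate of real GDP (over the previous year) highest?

2017

2017: real = 5699.5/1.477 = 3858.84; growth vs 2016 (3419.19) = 12.86%.
2018: real = 5655.4/1.551 = 3646.29; growth vs 2017 (3858.84) = -5.51%.
2019: real = 5870.4/1.632 = 3597.06; growth vs 2018 (3646.29) = -1.35%.
2020: real = 5845.2/1.696 = 3446.46; growth vs 2019 (3597.06) = -4.19%.
2021: real = 6766.2/1.786 = 3788.47; growth vs 2020 (3446.46) = 9.92%.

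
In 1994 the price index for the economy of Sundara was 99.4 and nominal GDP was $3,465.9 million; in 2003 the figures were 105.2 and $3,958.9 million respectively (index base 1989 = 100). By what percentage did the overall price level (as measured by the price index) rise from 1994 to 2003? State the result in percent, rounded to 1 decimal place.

5.8%

Price-level change = 105.2 / 99.4 − 1 = 0.0584.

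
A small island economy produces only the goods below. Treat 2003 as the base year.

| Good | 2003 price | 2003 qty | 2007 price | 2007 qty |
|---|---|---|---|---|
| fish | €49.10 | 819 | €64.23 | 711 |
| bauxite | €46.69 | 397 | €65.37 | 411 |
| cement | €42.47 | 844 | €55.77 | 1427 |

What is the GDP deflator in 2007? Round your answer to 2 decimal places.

132.62

Nominal GDP 2007 = 64.23·711 + 65.37·411 + 55.77·1427 = 152118.39.
Real GDP 2007 (at 2003 prices) = 49.10·711 + 46.69·411 + 42.47·1427 = 114704.38.
Deflator = Nominal/Real × 100 = 152118.39/114704.38 × 100 = 132.618.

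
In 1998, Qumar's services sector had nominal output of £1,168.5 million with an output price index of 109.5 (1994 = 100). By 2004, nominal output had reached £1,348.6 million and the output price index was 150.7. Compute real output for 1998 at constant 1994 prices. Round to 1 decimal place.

Real output = Nominal / (output price index/100) = 1168.5 / 1.095 = 1067.12.

£1,067.1 million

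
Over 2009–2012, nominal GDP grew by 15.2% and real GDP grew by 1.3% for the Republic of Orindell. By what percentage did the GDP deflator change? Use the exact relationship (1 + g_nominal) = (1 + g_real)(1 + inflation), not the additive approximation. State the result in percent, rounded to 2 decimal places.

(1 + g_nom) = (1 + g_real)(1 + π), so π = 1.1520 / 1.0130 − 1 = 0.13722.

13.72%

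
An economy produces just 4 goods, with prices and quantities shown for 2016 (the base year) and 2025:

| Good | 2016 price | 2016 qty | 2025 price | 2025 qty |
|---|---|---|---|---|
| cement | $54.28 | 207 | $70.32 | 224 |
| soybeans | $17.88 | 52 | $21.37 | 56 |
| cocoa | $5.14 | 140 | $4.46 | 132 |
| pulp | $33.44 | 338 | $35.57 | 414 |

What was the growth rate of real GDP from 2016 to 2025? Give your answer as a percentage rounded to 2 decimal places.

Real GDP 2016 = Nominal GDP 2016 = 54.28·207 + 17.88·52 + 5.14·140 + 33.44·338 = 24188.04.
Real GDP 2025 (at 2016 prices) = 54.28·224 + 17.88·56 + 5.14·132 + 33.44·414 = 27682.64.
Real growth = 27682.64/24188.04 − 1 = 0.1445.

14.45%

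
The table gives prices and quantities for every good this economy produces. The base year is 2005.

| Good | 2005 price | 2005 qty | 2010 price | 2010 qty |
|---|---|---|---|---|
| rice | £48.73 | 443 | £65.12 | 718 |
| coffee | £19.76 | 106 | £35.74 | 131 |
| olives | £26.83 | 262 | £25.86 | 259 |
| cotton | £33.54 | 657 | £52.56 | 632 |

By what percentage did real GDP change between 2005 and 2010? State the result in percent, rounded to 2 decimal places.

24.60%

Real GDP 2005 = Nominal GDP 2005 = 48.73·443 + 19.76·106 + 26.83·262 + 33.54·657 = 52747.19.
Real GDP 2010 (at 2005 prices) = 48.73·718 + 19.76·131 + 26.83·259 + 33.54·632 = 65722.95.
Real growth = 65722.95/52747.19 − 1 = 0.2460.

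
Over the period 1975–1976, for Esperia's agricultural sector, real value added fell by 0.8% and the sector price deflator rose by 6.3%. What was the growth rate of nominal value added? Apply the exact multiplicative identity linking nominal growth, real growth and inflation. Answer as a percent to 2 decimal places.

5.45%

(1 + g_nom) = (1 + g_real)(1 + π) = 0.9920 × 1.0630 = 1.05450.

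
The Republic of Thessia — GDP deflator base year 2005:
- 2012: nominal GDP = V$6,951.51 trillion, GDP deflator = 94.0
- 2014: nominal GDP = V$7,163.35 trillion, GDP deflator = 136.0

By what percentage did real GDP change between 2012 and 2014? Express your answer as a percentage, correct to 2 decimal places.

-28.78%

Real GDP 2012 = 6951.51 / 0.940 = 7395.22.
Real GDP 2014 = 7163.35 / 1.360 = 5267.17.
Real growth = 5267.17 / 7395.22 − 1 = -0.2878.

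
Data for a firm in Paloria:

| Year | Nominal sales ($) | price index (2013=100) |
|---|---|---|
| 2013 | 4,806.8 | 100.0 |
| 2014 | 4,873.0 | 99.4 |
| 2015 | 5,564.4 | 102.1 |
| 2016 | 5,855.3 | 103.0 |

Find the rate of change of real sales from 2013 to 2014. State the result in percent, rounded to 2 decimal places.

Real sales 2013 = 4806.8/1.000 = 4806.80.
Real sales 2014 = 4873.0/0.994 = 4902.41.
Change = 4902.41/4806.80 − 1 = 0.0199.

1.99%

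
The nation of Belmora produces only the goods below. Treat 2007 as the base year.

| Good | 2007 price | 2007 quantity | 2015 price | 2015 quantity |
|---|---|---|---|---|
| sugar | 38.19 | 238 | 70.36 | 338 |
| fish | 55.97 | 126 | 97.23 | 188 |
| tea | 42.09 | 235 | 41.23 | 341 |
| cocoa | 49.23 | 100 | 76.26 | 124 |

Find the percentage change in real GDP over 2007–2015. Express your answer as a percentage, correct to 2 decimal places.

41.78%

Real GDP 2007 = Nominal GDP 2007 = 38.19·238 + 55.97·126 + 42.09·235 + 49.23·100 = 30955.59.
Real GDP 2015 (at 2007 prices) = 38.19·338 + 55.97·188 + 42.09·341 + 49.23·124 = 43887.79.
Real growth = 43887.79/30955.59 − 1 = 0.4178.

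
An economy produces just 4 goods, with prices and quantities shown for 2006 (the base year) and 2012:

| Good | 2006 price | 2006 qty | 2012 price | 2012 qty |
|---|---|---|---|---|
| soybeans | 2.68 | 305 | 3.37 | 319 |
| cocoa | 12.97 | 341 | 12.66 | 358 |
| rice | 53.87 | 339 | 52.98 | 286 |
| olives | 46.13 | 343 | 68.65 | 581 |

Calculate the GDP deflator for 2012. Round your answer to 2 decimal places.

127.12

Nominal GDP 2012 = 3.37·319 + 12.66·358 + 52.98·286 + 68.65·581 = 60645.24.
Real GDP 2012 (at 2006 prices) = 2.68·319 + 12.97·358 + 53.87·286 + 46.13·581 = 47706.53.
Deflator = Nominal/Real × 100 = 60645.24/47706.53 × 100 = 127.121.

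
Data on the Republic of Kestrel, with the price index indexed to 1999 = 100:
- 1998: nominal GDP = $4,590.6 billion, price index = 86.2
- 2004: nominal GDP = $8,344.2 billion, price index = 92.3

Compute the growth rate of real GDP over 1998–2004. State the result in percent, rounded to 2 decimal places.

Real GDP 1998 = 4590.6 / 0.862 = 5325.52.
Real GDP 2004 = 8344.2 / 0.923 = 9040.30.
Real growth = 9040.30 / 5325.52 − 1 = 0.6975.

69.75%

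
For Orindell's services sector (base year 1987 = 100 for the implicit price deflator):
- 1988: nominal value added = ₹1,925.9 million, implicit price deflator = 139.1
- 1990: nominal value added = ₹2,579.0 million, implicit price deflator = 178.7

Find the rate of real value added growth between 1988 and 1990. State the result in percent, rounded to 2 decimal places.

4.24%

Deflate each year: 1988 → 1925.9/1.391 = 1384.54; 1990 → 2579.0/1.787 = 1443.20.
So real value added changed by 1443.20/1384.54 − 1 = 0.0424, i.e. 4.24%.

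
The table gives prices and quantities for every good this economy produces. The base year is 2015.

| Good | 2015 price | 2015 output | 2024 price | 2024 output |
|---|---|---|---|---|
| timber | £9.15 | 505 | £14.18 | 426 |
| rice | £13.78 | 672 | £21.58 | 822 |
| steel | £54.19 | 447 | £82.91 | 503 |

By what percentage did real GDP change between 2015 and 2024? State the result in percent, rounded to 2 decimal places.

Real GDP 2015 = Nominal GDP 2015 = 9.15·505 + 13.78·672 + 54.19·447 = 38103.84.
Real GDP 2024 (at 2015 prices) = 9.15·426 + 13.78·822 + 54.19·503 = 42482.63.
Real growth = 42482.63/38103.84 − 1 = 0.1149.

11.49%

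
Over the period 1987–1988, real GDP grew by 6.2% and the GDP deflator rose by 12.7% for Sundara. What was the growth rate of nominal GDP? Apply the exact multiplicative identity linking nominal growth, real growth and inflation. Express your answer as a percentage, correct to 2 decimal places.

19.69%

(1 + g_nom) = (1 + g_real)(1 + π) = 1.0620 × 1.1270 = 1.19687.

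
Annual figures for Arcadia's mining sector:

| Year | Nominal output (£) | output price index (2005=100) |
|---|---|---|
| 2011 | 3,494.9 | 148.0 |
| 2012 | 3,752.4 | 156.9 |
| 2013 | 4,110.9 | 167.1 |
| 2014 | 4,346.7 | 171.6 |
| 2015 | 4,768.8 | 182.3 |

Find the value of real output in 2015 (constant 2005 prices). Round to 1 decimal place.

Real output 2015 = 4768.8 / 1.823 = 2615.91.

£2,615.9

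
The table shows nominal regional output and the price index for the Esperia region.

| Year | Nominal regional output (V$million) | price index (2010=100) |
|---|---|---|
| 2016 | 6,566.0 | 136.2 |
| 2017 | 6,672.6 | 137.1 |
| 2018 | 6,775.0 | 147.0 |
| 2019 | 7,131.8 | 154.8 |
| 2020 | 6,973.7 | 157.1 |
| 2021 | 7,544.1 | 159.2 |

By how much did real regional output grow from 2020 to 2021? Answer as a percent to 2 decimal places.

6.75%

Real regional output 2020 = 6973.7/1.571 = 4439.02.
Real regional output 2021 = 7544.1/1.592 = 4738.76.
Change = 4738.76/4439.02 − 1 = 0.0675.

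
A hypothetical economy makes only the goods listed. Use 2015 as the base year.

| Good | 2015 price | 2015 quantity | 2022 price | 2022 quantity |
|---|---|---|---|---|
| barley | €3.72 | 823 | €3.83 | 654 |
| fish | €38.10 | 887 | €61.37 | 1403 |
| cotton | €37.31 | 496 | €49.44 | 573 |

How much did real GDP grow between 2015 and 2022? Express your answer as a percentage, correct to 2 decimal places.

39.56%

Real GDP 2015 = Nominal GDP 2015 = 3.72·823 + 38.10·887 + 37.31·496 = 55362.02.
Real GDP 2022 (at 2015 prices) = 3.72·654 + 38.10·1403 + 37.31·573 = 77265.81.
Real growth = 77265.81/55362.02 − 1 = 0.3956.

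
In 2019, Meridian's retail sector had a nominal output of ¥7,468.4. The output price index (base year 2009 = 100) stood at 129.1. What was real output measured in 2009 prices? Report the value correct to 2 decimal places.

Real output = Nominal / (output price index/100) = 7468.4 / 1.291 = 5784.97.

¥5,784.97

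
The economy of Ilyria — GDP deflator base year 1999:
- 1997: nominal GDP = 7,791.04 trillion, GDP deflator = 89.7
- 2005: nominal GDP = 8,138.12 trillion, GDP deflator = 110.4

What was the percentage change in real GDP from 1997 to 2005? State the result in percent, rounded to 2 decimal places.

-15.13%

Real GDP 1997 = 7791.04 / 0.897 = 8685.66.
Real GDP 2005 = 8138.12 / 1.104 = 7371.49.
Real growth = 7371.49 / 8685.66 − 1 = -0.1513.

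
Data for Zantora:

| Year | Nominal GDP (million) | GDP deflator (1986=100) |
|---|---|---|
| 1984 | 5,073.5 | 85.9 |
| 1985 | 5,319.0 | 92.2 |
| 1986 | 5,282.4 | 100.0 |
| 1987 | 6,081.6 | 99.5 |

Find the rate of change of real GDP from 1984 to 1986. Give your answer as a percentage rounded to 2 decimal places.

-10.56%

Real GDP 1984 = 5073.5/0.859 = 5906.29.
Real GDP 1986 = 5282.4/1.000 = 5282.40.
Change = 5282.40/5906.29 − 1 = -0.1056.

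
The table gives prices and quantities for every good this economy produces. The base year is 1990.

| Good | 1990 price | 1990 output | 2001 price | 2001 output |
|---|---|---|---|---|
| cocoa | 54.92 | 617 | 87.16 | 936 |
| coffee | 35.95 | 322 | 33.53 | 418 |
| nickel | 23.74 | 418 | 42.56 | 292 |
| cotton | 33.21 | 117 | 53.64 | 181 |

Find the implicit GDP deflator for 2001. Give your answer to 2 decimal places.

148.33

Nominal GDP 2001 = 87.16·936 + 33.53·418 + 42.56·292 + 53.64·181 = 117733.66.
Real GDP 2001 (at 1990 prices) = 54.92·936 + 35.95·418 + 23.74·292 + 33.21·181 = 79375.31.
Deflator = Nominal/Real × 100 = 117733.66/79375.31 × 100 = 148.325.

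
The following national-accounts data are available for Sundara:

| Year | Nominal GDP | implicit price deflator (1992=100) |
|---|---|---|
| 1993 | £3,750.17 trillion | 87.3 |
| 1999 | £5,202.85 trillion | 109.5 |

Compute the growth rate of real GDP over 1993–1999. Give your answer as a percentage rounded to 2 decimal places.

Real GDP 1993 = 3750.17 / 0.873 = 4295.73.
Real GDP 1999 = 5202.85 / 1.095 = 4751.46.
Real growth = 4751.46 / 4295.73 − 1 = 0.1061.

10.61%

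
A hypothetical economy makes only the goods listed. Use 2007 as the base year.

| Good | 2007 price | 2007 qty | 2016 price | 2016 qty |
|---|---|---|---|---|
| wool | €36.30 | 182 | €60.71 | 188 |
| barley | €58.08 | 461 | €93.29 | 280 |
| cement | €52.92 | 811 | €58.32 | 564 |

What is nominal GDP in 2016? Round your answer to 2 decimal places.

€70427.16

Nominal GDP 2016 = Σ (p_2016 × q_2016) = 60.71·188 + 93.29·280 + 58.32·564 = 70427.16.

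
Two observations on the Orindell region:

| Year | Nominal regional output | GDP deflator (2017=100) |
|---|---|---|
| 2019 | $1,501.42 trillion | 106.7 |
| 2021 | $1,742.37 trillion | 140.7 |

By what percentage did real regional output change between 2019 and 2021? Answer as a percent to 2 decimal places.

-11.99%

Real regional output 2019 = 1501.42 / 1.067 = 1407.14.
Real regional output 2021 = 1742.37 / 1.407 = 1238.36.
Real growth = 1238.36 / 1407.14 − 1 = -0.1199.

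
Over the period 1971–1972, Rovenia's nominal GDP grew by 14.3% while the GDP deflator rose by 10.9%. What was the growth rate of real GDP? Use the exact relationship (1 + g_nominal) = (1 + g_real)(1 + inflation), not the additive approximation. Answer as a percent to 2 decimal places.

3.07%

(1 + g_nom) = (1 + g_real)(1 + π), so g_real = 1.1430 / 1.1090 − 1 = 0.03066.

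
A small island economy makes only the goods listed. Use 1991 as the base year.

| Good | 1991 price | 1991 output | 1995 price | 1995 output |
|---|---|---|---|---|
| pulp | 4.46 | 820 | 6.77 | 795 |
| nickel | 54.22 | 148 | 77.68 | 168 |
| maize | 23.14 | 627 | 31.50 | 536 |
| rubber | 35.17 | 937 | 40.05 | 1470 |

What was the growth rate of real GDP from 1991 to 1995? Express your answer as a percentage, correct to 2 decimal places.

29.78%

Real GDP 1991 = Nominal GDP 1991 = 4.46·820 + 54.22·148 + 23.14·627 + 35.17·937 = 59144.83.
Real GDP 1995 (at 1991 prices) = 4.46·795 + 54.22·168 + 23.14·536 + 35.17·1470 = 76757.60.
Real growth = 76757.60/59144.83 − 1 = 0.2978.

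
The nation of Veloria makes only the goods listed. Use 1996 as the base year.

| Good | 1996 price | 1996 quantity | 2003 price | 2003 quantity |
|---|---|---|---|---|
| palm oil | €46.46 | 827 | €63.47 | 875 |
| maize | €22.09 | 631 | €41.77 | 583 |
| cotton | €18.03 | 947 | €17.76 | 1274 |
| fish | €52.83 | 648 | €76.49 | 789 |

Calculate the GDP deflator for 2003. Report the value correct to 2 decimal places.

137.81

Nominal GDP 2003 = 63.47·875 + 41.77·583 + 17.76·1274 + 76.49·789 = 162865.01.
Real GDP 2003 (at 1996 prices) = 46.46·875 + 22.09·583 + 18.03·1274 + 52.83·789 = 118184.06.
Deflator = Nominal/Real × 100 = 162865.01/118184.06 × 100 = 137.806.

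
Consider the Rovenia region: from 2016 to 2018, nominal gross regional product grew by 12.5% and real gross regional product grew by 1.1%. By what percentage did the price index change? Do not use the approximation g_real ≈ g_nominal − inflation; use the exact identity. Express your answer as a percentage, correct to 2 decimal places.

11.28%

(1 + g_nom) = (1 + g_real)(1 + π), so π = 1.1250 / 1.0110 − 1 = 0.11276.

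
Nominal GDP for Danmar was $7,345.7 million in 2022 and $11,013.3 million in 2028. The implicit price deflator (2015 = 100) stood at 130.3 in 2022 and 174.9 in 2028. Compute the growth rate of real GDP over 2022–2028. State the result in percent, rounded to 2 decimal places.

Real GDP 2022 = 7345.7 / 1.303 = 5637.53.
Real GDP 2028 = 11013.3 / 1.749 = 6296.91.
Real growth = 6296.91 / 5637.53 − 1 = 0.1170.

11.70%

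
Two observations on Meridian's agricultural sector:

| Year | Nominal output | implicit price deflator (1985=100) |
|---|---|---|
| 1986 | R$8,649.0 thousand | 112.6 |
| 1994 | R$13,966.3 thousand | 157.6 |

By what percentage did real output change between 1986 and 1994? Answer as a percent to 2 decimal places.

Deflate each year: 1986 → 8649.0/1.126 = 7681.17; 1994 → 13966.3/1.576 = 8861.87.
So real output changed by 8861.87/7681.17 − 1 = 0.1537, i.e. 15.37%.

15.37%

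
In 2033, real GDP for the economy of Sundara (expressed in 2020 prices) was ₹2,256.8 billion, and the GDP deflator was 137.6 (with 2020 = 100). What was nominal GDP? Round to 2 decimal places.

₹3,105.36 billion

Nominal GDP = Real × (GDP deflator/100) = 2256.8 × 1.376 = 3105.36.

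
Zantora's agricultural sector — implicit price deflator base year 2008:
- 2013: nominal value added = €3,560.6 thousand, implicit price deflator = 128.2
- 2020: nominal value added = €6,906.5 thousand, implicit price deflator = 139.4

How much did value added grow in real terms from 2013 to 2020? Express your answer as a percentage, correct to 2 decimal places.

78.39%

Deflate each year: 2013 → 3560.6/1.282 = 2777.38; 2020 → 6906.5/1.394 = 4954.45.
So real value added changed by 4954.45/2777.38 − 1 = 0.7839, i.e. 78.39%.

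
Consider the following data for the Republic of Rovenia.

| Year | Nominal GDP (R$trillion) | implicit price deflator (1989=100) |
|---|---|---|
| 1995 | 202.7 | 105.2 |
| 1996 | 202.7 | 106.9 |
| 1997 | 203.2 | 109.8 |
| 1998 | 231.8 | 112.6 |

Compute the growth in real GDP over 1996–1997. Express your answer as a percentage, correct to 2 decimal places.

Real GDP 1996 = 202.7/1.069 = 189.62.
Real GDP 1997 = 203.2/1.098 = 185.06.
Change = 185.06/189.62 − 1 = -0.0240.

-2.40%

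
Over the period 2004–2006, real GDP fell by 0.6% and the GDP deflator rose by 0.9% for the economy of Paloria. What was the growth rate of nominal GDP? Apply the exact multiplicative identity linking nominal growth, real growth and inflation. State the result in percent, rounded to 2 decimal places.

(1 + g_nom) = (1 + g_real)(1 + π) = 0.9940 × 1.0090 = 1.00295.

0.29%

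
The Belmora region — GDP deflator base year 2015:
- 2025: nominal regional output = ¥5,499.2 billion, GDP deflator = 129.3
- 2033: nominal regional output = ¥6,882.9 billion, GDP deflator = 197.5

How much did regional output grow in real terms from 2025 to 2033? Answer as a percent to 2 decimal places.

-18.06%

Deflate each year: 2025 → 5499.2/1.293 = 4253.05; 2033 → 6882.9/1.975 = 3485.01.
So real regional output changed by 3485.01/4253.05 − 1 = -0.1806, i.e. -18.06%.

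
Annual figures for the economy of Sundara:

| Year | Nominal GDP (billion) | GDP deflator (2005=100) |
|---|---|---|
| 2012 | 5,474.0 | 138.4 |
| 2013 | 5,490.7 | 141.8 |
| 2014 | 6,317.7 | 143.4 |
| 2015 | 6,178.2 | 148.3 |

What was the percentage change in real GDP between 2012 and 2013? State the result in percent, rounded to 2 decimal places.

-2.10%

Real GDP 2012 = 5474.0/1.384 = 3955.20.
Real GDP 2013 = 5490.7/1.418 = 3872.14.
Change = 3872.14/3955.20 − 1 = -0.0210.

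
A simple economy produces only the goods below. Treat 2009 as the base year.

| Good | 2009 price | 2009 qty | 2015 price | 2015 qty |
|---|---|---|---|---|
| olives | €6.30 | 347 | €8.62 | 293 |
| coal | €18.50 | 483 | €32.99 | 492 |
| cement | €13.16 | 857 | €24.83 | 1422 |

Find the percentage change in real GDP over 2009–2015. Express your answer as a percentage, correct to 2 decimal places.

Real GDP 2009 = Nominal GDP 2009 = 6.30·347 + 18.50·483 + 13.16·857 = 22399.72.
Real GDP 2015 (at 2009 prices) = 6.30·293 + 18.50·492 + 13.16·1422 = 29661.42.
Real growth = 29661.42/22399.72 − 1 = 0.3242.

32.42%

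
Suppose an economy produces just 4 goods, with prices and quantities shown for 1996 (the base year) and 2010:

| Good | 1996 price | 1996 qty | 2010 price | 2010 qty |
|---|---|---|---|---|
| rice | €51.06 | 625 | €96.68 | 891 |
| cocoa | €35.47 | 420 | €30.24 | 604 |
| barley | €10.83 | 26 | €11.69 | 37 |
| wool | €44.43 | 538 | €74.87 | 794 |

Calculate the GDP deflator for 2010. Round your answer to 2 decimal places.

160.13

Nominal GDP 2010 = 96.68·891 + 30.24·604 + 11.69·37 + 74.87·794 = 164286.15.
Real GDP 2010 (at 1996 prices) = 51.06·891 + 35.47·604 + 10.83·37 + 44.43·794 = 102596.47.
Deflator = Nominal/Real × 100 = 164286.15/102596.47 × 100 = 160.128.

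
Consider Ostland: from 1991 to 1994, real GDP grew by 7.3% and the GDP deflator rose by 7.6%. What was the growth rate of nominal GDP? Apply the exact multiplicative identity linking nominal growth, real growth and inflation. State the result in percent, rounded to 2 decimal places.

(1 + g_nom) = (1 + g_real)(1 + π) = 1.0730 × 1.0760 = 1.15455.

15.45%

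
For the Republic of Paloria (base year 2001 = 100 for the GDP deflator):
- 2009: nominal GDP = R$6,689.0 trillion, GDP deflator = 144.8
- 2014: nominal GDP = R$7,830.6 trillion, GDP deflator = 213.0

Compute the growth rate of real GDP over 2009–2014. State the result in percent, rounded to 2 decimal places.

Deflate each year: 2009 → 6689.0/1.448 = 4619.48; 2014 → 7830.6/2.130 = 3676.34.
So real GDP changed by 3676.34/4619.48 − 1 = -0.2042, i.e. -20.42%.

-20.42%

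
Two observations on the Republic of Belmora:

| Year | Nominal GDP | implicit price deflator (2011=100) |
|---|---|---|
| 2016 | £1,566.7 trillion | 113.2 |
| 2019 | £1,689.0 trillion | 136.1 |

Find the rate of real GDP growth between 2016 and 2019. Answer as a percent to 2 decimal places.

Real GDP 2016 = 1566.7 / 1.132 = 1384.01.
Real GDP 2019 = 1689.0 / 1.361 = 1241.00.
Real growth = 1241.00 / 1384.01 − 1 = -0.1033.

-10.33%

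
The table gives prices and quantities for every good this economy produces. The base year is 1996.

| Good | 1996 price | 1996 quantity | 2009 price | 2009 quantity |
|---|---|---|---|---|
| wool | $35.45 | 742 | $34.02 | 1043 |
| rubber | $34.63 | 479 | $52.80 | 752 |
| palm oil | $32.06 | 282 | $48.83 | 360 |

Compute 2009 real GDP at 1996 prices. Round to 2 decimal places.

$74557.71

Real GDP 2009 = Σ (p_1996 × q_2009) = 35.45·1043 + 34.63·752 + 32.06·360 = 74557.71.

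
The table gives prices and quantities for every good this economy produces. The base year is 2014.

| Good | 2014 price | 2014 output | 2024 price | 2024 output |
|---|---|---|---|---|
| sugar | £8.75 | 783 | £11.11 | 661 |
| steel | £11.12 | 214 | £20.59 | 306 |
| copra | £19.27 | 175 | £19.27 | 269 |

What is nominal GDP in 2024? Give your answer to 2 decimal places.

Nominal GDP 2024 = Σ (p_2024 × q_2024) = 11.11·661 + 20.59·306 + 19.27·269 = 18827.88.

£18827.88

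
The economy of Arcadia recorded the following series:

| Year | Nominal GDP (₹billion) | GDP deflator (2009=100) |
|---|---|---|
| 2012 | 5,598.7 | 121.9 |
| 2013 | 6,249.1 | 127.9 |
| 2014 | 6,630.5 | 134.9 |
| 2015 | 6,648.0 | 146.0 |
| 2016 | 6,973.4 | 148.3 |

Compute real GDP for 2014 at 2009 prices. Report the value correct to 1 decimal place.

₹4,915.1 billion

Real GDP 2014 = 6630.5 / 1.349 = 4915.12.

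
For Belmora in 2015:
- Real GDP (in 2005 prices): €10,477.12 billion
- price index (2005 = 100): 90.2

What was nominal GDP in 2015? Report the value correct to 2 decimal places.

€9,450.36 billion

Nominal GDP = Real × (price index/100) = 10477.12 × 0.902 = 9450.36.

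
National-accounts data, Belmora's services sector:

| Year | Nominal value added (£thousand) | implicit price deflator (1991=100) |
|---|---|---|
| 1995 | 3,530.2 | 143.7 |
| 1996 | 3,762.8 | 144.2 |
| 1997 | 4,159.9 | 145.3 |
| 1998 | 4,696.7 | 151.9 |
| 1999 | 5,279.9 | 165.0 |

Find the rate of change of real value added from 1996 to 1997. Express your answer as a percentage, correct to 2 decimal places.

9.72%

Real value added 1996 = 3762.8/1.442 = 2609.43.
Real value added 1997 = 4159.9/1.453 = 2862.97.
Change = 2862.97/2609.43 − 1 = 0.0972.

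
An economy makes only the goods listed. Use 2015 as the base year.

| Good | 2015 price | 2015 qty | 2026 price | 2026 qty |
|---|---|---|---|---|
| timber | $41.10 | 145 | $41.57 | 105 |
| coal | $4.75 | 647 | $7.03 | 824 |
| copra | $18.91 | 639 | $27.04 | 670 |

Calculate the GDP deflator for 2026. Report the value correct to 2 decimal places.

Nominal GDP 2026 = 41.57·105 + 7.03·824 + 27.04·670 = 28274.37.
Real GDP 2026 (at 2015 prices) = 41.10·105 + 4.75·824 + 18.91·670 = 20899.20.
Deflator = Nominal/Real × 100 = 28274.37/20899.20 × 100 = 135.289.

135.29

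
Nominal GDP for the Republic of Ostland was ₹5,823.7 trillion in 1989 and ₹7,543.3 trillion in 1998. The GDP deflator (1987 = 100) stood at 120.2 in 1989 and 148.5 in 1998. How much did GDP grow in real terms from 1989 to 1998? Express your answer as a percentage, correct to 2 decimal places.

4.84%

Real GDP 1989 = 5823.7 / 1.202 = 4845.01.
Real GDP 1998 = 7543.3 / 1.485 = 5079.66.
Real growth = 5079.66 / 4845.01 − 1 = 0.0484.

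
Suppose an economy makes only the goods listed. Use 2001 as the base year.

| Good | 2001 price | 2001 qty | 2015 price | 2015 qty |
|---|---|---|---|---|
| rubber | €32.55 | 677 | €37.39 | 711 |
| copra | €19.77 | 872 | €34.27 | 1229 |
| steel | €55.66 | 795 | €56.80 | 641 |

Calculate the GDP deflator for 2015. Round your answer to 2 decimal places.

Nominal GDP 2015 = 37.39·711 + 34.27·1229 + 56.80·641 = 105110.92.
Real GDP 2015 (at 2001 prices) = 32.55·711 + 19.77·1229 + 55.66·641 = 83118.44.
Deflator = Nominal/Real × 100 = 105110.92/83118.44 × 100 = 126.459.

126.46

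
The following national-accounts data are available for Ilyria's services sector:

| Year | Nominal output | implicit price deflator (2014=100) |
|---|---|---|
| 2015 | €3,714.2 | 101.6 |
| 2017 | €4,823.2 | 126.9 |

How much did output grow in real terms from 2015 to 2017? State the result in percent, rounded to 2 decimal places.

3.97%

Deflate each year: 2015 → 3714.2/1.016 = 3655.71; 2017 → 4823.2/1.269 = 3800.79.
So real output changed by 3800.79/3655.71 − 1 = 0.0397, i.e. 3.97%.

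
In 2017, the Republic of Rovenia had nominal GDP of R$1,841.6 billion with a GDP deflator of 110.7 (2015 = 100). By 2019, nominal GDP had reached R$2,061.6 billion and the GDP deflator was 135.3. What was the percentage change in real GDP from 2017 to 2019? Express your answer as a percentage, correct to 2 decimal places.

-8.41%

Real GDP 2017 = 1841.6 / 1.107 = 1663.60.
Real GDP 2019 = 2061.6 / 1.353 = 1523.73.
Real growth = 1523.73 / 1663.60 − 1 = -0.0841.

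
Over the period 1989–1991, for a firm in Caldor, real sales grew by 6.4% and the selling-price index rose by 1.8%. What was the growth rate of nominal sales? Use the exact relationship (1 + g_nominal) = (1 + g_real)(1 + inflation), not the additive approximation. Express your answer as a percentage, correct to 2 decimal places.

8.32%

(1 + g_nom) = (1 + g_real)(1 + π) = 1.0640 × 1.0180 = 1.08315.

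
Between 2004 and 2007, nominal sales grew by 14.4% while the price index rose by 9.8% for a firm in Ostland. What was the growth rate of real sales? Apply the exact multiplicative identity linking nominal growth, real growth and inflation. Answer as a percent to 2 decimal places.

(1 + g_nom) = (1 + g_real)(1 + π), so g_real = 1.1440 / 1.0980 − 1 = 0.04189.

4.19%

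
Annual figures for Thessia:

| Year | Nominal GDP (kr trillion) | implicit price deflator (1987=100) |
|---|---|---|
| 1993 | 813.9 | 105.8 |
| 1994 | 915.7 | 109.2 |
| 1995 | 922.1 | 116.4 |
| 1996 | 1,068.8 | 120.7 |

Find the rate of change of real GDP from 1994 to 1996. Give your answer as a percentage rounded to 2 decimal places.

5.60%

Real GDP 1994 = 915.7/1.092 = 838.55.
Real GDP 1996 = 1068.8/1.207 = 885.50.
Change = 885.50/838.55 − 1 = 0.0560.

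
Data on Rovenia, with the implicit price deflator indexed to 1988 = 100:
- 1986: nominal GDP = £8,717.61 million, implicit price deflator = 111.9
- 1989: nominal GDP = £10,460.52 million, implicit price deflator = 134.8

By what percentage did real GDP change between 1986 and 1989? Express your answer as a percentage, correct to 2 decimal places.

Real GDP 1986 = 8717.61 / 1.119 = 7790.54.
Real GDP 1989 = 10460.52 / 1.348 = 7760.03.
Real growth = 7760.03 / 7790.54 − 1 = -0.0039.

-0.39%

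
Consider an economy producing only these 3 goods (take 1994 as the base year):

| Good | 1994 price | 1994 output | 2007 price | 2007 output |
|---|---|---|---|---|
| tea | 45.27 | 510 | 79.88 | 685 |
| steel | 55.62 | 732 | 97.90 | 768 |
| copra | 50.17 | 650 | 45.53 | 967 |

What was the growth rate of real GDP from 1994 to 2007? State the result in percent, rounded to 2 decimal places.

Real GDP 1994 = Nominal GDP 1994 = 45.27·510 + 55.62·732 + 50.17·650 = 96412.04.
Real GDP 2007 (at 1994 prices) = 45.27·685 + 55.62·768 + 50.17·967 = 122240.50.
Real growth = 122240.50/96412.04 − 1 = 0.2679.

26.79%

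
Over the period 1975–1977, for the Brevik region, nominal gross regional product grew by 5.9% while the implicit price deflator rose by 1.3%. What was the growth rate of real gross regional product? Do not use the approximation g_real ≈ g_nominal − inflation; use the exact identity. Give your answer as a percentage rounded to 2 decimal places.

(1 + g_nom) = (1 + g_real)(1 + π), so g_real = 1.0590 / 1.0130 − 1 = 0.04541.

4.54%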